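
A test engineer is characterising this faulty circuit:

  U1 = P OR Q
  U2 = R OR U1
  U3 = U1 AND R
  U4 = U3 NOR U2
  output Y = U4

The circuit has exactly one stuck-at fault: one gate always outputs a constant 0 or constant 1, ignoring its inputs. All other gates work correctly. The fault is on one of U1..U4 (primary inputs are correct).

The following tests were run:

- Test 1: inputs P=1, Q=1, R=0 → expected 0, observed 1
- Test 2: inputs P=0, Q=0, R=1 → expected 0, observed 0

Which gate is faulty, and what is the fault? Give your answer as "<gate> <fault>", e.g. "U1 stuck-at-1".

Fault-free values for test 1 (P=1, Q=1, R=0): U1=1, U2=1, U3=0, U4=0, giving Y=0. Observed 1.
Test 1: faults giving observed 1 are {U1 stuck-at-0, U2 stuck-at-0, U4 stuck-at-1}.
Test 2 (P=0, Q=0, R=1): fault-free U1=0, U2=1, U3=0, U4=0 → 0; observed 0. Eliminates U2 stuck-at-0, U4 stuck-at-1.
Only U1 stuck-at-0 is consistent with every test.

U1 stuck-at-0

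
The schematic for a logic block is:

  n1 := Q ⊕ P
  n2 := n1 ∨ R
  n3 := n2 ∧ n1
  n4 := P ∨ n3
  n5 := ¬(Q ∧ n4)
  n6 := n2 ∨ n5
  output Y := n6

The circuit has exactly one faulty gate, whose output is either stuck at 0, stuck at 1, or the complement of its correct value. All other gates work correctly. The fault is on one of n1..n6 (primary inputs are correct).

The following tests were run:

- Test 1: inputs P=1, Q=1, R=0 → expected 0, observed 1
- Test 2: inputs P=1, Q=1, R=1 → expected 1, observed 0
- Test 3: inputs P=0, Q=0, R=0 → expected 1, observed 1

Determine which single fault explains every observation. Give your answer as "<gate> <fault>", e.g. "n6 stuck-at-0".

Fault-free values for test 1 (P=1, Q=1, R=0): n1=0, n2=0, n3=0, n4=1, n5=0, n6=0, giving Y=0. Observed 1.
Test 1: faults giving observed 1 are {n1 stuck-at-1, n1 inverted output, n2 stuck-at-1, n2 inverted output, n4 stuck-at-0, n4 inverted output, n5 stuck-at-1, n5 inverted output, n6 stuck-at-1, n6 inverted output}.
Test 2 (P=1, Q=1, R=1): fault-free n1=0, n2=1, n3=0, n4=1, n5=0, n6=1 → 1; observed 0. Eliminates n1 stuck-at-1, n1 inverted output, n2 stuck-at-1, n4 stuck-at-0, n4 inverted output, n5 stuck-at-1, n5 inverted output, n6 stuck-at-1.
Test 3 (P=0, Q=0, R=0): fault-free n1=0, n2=0, n3=0, n4=0, n5=1, n6=1 → 1; observed 1. Eliminates n6 inverted output.
Only n2 inverted output is consistent with every test.

n2 inverted output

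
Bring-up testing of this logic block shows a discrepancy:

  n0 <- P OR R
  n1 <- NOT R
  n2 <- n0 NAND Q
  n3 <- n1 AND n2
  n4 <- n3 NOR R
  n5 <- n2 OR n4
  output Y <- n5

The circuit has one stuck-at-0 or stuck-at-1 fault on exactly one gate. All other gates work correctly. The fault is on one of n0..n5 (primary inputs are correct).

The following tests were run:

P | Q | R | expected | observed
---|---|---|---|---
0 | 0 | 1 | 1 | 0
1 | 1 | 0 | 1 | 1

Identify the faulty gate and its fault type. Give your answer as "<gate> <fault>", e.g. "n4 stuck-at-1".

Fault-free values for test 1 (P=0, Q=0, R=1): n0=1, n1=0, n2=1, n3=0, n4=0, n5=1, giving Y=1. Observed 0.
Test 1: faults giving observed 0 are {n2 stuck-at-0, n5 stuck-at-0}.
Test 2 (P=1, Q=1, R=0): fault-free n0=1, n1=1, n2=0, n3=0, n4=1, n5=1 → 1; observed 1. Eliminates n5 stuck-at-0.
Only n2 stuck-at-0 is consistent with every test.

n2 stuck-at-0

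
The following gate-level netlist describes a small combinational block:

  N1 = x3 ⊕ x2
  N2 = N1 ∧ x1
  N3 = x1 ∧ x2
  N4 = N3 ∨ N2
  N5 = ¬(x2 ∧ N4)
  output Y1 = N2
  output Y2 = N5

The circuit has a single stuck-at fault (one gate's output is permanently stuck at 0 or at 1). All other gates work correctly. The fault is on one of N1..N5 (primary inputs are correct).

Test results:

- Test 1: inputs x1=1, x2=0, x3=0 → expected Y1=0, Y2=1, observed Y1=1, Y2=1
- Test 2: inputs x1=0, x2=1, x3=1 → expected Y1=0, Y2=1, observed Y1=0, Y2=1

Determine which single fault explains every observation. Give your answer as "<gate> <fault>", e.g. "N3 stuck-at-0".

N1 stuck-at-1

Fault-free values for test 1 (x1=1, x2=0, x3=0): N1=0, N2=0, N3=0, N4=0, N5=1, giving Y1=0, Y2=1. Observed Y1=1, Y2=1.
Test 1: faults giving observed Y1=1, Y2=1 are {N1 stuck-at-1, N2 stuck-at-1}.
Test 2 (x1=0, x2=1, x3=1): fault-free N1=0, N2=0, N3=0, N4=0, N5=1 → Y1=0, Y2=1; observed Y1=0, Y2=1. Eliminates N2 stuck-at-1.
Only N1 stuck-at-1 is consistent with every test.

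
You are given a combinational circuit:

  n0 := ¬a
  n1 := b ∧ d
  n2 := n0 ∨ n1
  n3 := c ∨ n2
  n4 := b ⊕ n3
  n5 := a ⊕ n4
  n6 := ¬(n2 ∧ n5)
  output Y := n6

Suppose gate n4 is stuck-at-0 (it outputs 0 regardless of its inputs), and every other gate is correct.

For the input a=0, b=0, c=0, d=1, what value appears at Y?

Propagate with n4 forced: n0=1, n1=0, n2=1, n3=1, n4=0 [stuck-at-0], n5=0, n6=1.
So Y = 1. (Without the fault it would be 0.)

1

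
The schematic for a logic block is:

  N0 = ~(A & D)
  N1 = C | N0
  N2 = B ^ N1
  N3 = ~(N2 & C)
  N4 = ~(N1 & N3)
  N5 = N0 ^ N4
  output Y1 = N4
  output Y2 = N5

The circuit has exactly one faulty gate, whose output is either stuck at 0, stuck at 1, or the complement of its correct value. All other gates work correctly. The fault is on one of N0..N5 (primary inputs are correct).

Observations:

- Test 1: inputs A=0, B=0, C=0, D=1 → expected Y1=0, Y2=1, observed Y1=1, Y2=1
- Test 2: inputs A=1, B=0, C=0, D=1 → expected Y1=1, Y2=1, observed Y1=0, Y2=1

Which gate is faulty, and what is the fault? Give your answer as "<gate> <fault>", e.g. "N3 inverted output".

N0 inverted output

Fault-free values for test 1 (A=0, B=0, C=0, D=1): N0=1, N1=1, N2=1, N3=1, N4=0, N5=1, giving Y1=0, Y2=1. Observed Y1=1, Y2=1.
Test 1: faults giving observed Y1=1, Y2=1 are {N0 stuck-at-0, N0 inverted output}.
Test 2 (A=1, B=0, C=0, D=1): fault-free N0=0, N1=0, N2=0, N3=1, N4=1, N5=1 → Y1=1, Y2=1; observed Y1=0, Y2=1. Eliminates N0 stuck-at-0.
Only N0 inverted output is consistent with every test.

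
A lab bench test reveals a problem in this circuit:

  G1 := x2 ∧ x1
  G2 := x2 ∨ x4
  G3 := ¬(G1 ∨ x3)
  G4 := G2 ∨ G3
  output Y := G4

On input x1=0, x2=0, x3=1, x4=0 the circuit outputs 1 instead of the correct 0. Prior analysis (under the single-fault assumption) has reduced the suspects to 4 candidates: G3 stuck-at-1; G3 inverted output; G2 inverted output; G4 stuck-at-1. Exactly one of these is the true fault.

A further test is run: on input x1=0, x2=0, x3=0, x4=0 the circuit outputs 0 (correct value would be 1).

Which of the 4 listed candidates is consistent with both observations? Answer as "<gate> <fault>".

Evaluate each candidate on input x1=0, x2=0, x3=0, x4=0:
  G3 stuck-at-1: G1=0, G2=0, G3=1 [stuck-at-1], G4=1 → 1 — eliminated
  G3 inverted output: G1=0, G2=0, G3=0 [inverted output], G4=0 → 0 — matches
  G2 inverted output: G1=0, G2=1 [inverted output], G3=1, G4=1 → 1 — eliminated
  G4 stuck-at-1: G1=0, G2=0, G3=1, G4=1 [stuck-at-1] → 1 — eliminated
Only G3 inverted output reproduces the observed 0.

G3 inverted output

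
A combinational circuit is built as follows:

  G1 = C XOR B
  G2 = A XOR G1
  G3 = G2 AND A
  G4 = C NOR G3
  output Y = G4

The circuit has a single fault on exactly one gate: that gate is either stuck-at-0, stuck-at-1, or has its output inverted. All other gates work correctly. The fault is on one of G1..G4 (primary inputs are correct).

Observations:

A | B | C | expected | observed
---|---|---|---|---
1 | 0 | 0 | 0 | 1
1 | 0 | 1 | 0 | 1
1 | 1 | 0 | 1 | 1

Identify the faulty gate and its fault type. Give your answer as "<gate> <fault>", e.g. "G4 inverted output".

Fault-free values for test 1 (A=1, B=0, C=0): G1=0, G2=1, G3=1, G4=0, giving Y=0. Observed 1.
Test 1: faults giving observed 1 are {G1 stuck-at-1, G1 inverted output, G2 stuck-at-0, G2 inverted output, G3 stuck-at-0, G3 inverted output, G4 stuck-at-1, G4 inverted output}.
Test 2 (A=1, B=0, C=1): fault-free G1=1, G2=0, G3=0, G4=0 → 0; observed 1. Eliminates G1 stuck-at-1, G1 inverted output, G2 stuck-at-0, G2 inverted output, G3 stuck-at-0, G3 inverted output.
Test 3 (A=1, B=1, C=0): fault-free G1=1, G2=0, G3=0, G4=1 → 1; observed 1. Eliminates G4 inverted output.
Only G4 stuck-at-1 is consistent with every test.

G4 stuck-at-1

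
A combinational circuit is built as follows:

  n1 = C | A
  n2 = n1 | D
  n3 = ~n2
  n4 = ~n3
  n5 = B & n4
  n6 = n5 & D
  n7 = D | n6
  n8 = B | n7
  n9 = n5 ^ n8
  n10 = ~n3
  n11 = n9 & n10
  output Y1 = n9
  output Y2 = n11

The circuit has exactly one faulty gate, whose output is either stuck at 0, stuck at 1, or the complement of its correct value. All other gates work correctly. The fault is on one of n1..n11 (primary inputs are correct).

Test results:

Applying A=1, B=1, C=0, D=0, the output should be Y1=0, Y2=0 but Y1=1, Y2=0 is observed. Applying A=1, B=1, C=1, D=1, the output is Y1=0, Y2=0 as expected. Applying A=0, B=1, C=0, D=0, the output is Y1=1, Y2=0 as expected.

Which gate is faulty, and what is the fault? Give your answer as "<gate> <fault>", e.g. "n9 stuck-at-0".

n1 stuck-at-0

Fault-free values for test 1 (A=1, B=1, C=0, D=0): n1=1, n2=1, n3=0, n4=1, n5=1, n6=0, n7=0, n8=1, n9=0, n10=1, n11=0, giving Y1=0, Y2=0. Observed Y1=1, Y2=0.
Test 1: faults giving observed Y1=1, Y2=0 are {n1 stuck-at-0, n1 inverted output, n2 stuck-at-0, n2 inverted output, n3 stuck-at-1, n3 inverted output}.
Test 2 (A=1, B=1, C=1, D=1): fault-free n1=1, n2=1, n3=0, n4=1, n5=1, n6=1, n7=1, n8=1, n9=0, n10=1, n11=0 → Y1=0, Y2=0; observed Y1=0, Y2=0. Eliminates n2 stuck-at-0, n2 inverted output, n3 stuck-at-1, n3 inverted output.
Test 3 (A=0, B=1, C=0, D=0): fault-free n1=0, n2=0, n3=1, n4=0, n5=0, n6=0, n7=0, n8=1, n9=1, n10=0, n11=0 → Y1=1, Y2=0; observed Y1=1, Y2=0. Eliminates n1 inverted output.
Only n1 stuck-at-0 is consistent with every test.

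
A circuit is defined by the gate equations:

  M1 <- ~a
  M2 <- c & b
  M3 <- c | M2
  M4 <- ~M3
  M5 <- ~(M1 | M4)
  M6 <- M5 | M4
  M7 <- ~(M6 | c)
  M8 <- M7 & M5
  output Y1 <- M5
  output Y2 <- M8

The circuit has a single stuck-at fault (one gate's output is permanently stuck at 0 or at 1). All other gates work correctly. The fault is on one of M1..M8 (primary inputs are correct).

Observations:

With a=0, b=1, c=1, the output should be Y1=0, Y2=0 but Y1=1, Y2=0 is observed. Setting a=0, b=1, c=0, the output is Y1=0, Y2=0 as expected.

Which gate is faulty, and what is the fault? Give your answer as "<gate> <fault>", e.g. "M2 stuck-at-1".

Fault-free values for test 1 (a=0, b=1, c=1): M1=1, M2=1, M3=1, M4=0, M5=0, M6=0, M7=0, M8=0, giving Y1=0, Y2=0. Observed Y1=1, Y2=0.
Test 1: faults giving observed Y1=1, Y2=0 are {M1 stuck-at-0, M5 stuck-at-1}.
Test 2 (a=0, b=1, c=0): fault-free M1=1, M2=0, M3=0, M4=1, M5=0, M6=1, M7=0, M8=0 → Y1=0, Y2=0; observed Y1=0, Y2=0. Eliminates M5 stuck-at-1.
Only M1 stuck-at-0 is consistent with every test.

M1 stuck-at-0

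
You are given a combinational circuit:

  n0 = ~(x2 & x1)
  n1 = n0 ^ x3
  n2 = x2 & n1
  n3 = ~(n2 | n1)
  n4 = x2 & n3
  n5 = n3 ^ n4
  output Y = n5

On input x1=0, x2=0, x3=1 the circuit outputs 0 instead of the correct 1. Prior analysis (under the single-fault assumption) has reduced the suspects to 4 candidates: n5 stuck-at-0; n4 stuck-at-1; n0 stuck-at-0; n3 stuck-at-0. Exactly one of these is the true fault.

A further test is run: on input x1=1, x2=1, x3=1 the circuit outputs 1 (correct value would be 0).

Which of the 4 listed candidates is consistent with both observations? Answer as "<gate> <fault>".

Evaluate each candidate on input x1=1, x2=1, x3=1:
  n5 stuck-at-0: n0=0, n1=1, n2=1, n3=0, n4=0, n5=0 [stuck-at-0] → 0 — eliminated
  n4 stuck-at-1: n0=0, n1=1, n2=1, n3=0, n4=1 [stuck-at-1], n5=1 → 1 — matches
  n0 stuck-at-0: n0=0 [stuck-at-0], n1=1, n2=1, n3=0, n4=0, n5=0 → 0 — eliminated
  n3 stuck-at-0: n0=0, n1=1, n2=1, n3=0 [stuck-at-0], n4=0, n5=0 → 0 — eliminated
Only n4 stuck-at-1 reproduces the observed 1.

n4 stuck-at-1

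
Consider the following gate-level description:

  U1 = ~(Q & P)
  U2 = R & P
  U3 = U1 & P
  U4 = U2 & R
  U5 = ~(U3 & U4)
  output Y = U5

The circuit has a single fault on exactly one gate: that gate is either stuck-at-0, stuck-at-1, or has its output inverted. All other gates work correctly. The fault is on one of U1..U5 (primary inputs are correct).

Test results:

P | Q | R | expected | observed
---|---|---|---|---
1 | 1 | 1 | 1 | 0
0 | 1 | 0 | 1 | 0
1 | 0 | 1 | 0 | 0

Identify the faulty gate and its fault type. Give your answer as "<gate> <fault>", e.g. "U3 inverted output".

Fault-free values for test 1 (P=1, Q=1, R=1): U1=0, U2=1, U3=0, U4=1, U5=1, giving Y=1. Observed 0.
Test 1: faults giving observed 0 are {U1 stuck-at-1, U1 inverted output, U3 stuck-at-1, U3 inverted output, U5 stuck-at-0, U5 inverted output}.
Test 2 (P=0, Q=1, R=0): fault-free U1=1, U2=0, U3=0, U4=0, U5=1 → 1; observed 0. Eliminates U1 stuck-at-1, U1 inverted output, U3 stuck-at-1, U3 inverted output.
Test 3 (P=1, Q=0, R=1): fault-free U1=1, U2=1, U3=1, U4=1, U5=0 → 0; observed 0. Eliminates U5 inverted output.
Only U5 stuck-at-0 is consistent with every test.

U5 stuck-at-0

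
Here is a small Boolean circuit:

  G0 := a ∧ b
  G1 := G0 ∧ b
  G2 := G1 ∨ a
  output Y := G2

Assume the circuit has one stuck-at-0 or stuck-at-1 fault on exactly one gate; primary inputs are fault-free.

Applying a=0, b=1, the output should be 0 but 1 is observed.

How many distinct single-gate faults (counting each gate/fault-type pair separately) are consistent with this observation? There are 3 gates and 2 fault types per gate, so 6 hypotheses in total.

Fault-free: G0=0, G1=0, G2=0 → 0. Observed 1.
  G0 stuck-at-0: output 0 ✗
  G0 stuck-at-1: output 1 ✓
  G1 stuck-at-0: output 0 ✗
  G1 stuck-at-1: output 1 ✓
  G2 stuck-at-0: output 0 ✗
  G2 stuck-at-1: output 1 ✓
Consistent faults: {G0 stuck-at-1, G1 stuck-at-1, G2 stuck-at-1} — 3 in all.

3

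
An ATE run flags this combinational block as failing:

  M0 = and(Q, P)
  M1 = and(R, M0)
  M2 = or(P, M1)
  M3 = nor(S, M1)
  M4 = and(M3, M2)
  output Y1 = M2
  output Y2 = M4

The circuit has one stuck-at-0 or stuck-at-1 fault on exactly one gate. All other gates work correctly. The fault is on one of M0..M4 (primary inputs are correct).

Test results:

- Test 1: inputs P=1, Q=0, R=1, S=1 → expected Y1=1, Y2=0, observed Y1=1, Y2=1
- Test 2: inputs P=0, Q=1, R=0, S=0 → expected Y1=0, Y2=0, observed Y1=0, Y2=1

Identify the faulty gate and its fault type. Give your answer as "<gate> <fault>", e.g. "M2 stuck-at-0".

Fault-free values for test 1 (P=1, Q=0, R=1, S=1): M0=0, M1=0, M2=1, M3=0, M4=0, giving Y1=1, Y2=0. Observed Y1=1, Y2=1.
Test 1: faults giving observed Y1=1, Y2=1 are {M3 stuck-at-1, M4 stuck-at-1}.
Test 2 (P=0, Q=1, R=0, S=0): fault-free M0=0, M1=0, M2=0, M3=1, M4=0 → Y1=0, Y2=0; observed Y1=0, Y2=1. Eliminates M3 stuck-at-1.
Only M4 stuck-at-1 is consistent with every test.

M4 stuck-at-1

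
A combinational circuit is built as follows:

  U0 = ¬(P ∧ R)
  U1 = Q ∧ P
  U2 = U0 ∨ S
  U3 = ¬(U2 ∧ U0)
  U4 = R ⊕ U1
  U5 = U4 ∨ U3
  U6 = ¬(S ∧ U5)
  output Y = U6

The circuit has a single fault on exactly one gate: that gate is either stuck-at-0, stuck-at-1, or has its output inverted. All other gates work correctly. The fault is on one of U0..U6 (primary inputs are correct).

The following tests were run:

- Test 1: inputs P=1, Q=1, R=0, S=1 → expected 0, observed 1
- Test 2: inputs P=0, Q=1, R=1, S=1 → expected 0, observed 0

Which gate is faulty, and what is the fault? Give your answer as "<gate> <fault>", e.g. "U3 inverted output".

U1 stuck-at-0

Fault-free values for test 1 (P=1, Q=1, R=0, S=1): U0=1, U1=1, U2=1, U3=0, U4=1, U5=1, U6=0, giving Y=0. Observed 1.
Test 1: faults giving observed 1 are {U1 stuck-at-0, U1 inverted output, U4 stuck-at-0, U4 inverted output, U5 stuck-at-0, U5 inverted output, U6 stuck-at-1, U6 inverted output}.
Test 2 (P=0, Q=1, R=1, S=1): fault-free U0=1, U1=0, U2=1, U3=0, U4=1, U5=1, U6=0 → 0; observed 0. Eliminates U1 inverted output, U4 stuck-at-0, U4 inverted output, U5 stuck-at-0, U5 inverted output, U6 stuck-at-1, U6 inverted output.
Only U1 stuck-at-0 is consistent with every test.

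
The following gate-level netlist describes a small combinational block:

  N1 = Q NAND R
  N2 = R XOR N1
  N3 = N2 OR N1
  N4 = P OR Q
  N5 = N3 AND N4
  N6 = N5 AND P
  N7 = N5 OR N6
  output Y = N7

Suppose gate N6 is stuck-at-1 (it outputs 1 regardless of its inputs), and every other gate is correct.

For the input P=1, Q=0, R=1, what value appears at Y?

1

Propagate with N6 forced: N1=1, N2=0, N3=1, N4=1, N5=1, N6=1 [stuck-at-1], N7=1.
So Y = 1. (Same as the fault-free value — the fault is masked on this input.)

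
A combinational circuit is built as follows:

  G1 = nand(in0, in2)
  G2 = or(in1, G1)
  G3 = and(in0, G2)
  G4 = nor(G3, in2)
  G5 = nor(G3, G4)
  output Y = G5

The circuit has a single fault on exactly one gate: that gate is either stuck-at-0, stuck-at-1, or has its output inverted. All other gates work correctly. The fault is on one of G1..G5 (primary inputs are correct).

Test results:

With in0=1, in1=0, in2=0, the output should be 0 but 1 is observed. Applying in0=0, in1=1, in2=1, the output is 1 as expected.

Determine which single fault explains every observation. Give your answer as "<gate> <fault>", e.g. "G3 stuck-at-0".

G5 stuck-at-1

Fault-free values for test 1 (in0=1, in1=0, in2=0): G1=1, G2=1, G3=1, G4=0, G5=0, giving Y=0. Observed 1.
Test 1: faults giving observed 1 are {G5 stuck-at-1, G5 inverted output}.
Test 2 (in0=0, in1=1, in2=1): fault-free G1=1, G2=1, G3=0, G4=0, G5=1 → 1; observed 1. Eliminates G5 inverted output.
Only G5 stuck-at-1 is consistent with every test.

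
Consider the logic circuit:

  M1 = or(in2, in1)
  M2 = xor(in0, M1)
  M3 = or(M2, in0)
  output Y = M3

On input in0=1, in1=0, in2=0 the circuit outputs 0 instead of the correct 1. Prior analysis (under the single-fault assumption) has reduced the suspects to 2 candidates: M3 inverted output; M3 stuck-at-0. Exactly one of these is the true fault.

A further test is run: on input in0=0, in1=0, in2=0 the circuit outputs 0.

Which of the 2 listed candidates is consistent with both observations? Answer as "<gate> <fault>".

Evaluate each candidate on input in0=0, in1=0, in2=0:
  M3 inverted output: M1=0, M2=0, M3=1 [inverted output] → 1 — eliminated
  M3 stuck-at-0: M1=0, M2=0, M3=0 [stuck-at-0] → 0 — matches
Only M3 stuck-at-0 reproduces the observed 0.

M3 stuck-at-0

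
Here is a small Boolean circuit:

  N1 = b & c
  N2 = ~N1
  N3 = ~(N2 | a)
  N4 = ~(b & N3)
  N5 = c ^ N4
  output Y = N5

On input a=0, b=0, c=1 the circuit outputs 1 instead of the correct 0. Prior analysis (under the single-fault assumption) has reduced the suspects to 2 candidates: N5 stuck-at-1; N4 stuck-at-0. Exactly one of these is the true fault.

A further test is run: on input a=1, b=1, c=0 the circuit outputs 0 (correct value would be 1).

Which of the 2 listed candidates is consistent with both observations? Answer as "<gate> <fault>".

Evaluate each candidate on input a=1, b=1, c=0:
  N5 stuck-at-1: N1=0, N2=1, N3=0, N4=1, N5=1 [stuck-at-1] → 1 — eliminated
  N4 stuck-at-0: N1=0, N2=1, N3=0, N4=0 [stuck-at-0], N5=0 → 0 — matches
Only N4 stuck-at-0 reproduces the observed 0.

N4 stuck-at-0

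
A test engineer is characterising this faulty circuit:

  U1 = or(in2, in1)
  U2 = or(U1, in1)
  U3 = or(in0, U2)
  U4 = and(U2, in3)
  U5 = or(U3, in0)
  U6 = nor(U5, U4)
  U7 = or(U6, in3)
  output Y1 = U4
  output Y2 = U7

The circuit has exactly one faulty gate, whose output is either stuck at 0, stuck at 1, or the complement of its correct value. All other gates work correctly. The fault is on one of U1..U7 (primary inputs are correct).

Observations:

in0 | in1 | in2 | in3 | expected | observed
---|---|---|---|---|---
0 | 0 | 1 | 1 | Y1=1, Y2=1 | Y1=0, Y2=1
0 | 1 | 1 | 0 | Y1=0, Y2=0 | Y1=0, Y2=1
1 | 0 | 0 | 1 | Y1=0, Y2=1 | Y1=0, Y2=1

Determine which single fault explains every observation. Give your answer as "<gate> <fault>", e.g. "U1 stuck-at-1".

Fault-free values for test 1 (in0=0, in1=0, in2=1, in3=1): U1=1, U2=1, U3=1, U4=1, U5=1, U6=0, U7=1, giving Y1=1, Y2=1. Observed Y1=0, Y2=1.
Test 1: faults giving observed Y1=0, Y2=1 are {U1 stuck-at-0, U1 inverted output, U2 stuck-at-0, U2 inverted output, U4 stuck-at-0, U4 inverted output}.
Test 2 (in0=0, in1=1, in2=1, in3=0): fault-free U1=1, U2=1, U3=1, U4=0, U5=1, U6=0, U7=0 → Y1=0, Y2=0; observed Y1=0, Y2=1. Eliminates U1 stuck-at-0, U1 inverted output, U4 stuck-at-0, U4 inverted output.
Test 3 (in0=1, in1=0, in2=0, in3=1): fault-free U1=0, U2=0, U3=1, U4=0, U5=1, U6=0, U7=1 → Y1=0, Y2=1; observed Y1=0, Y2=1. Eliminates U2 inverted output.
Only U2 stuck-at-0 is consistent with every test.

U2 stuck-at-0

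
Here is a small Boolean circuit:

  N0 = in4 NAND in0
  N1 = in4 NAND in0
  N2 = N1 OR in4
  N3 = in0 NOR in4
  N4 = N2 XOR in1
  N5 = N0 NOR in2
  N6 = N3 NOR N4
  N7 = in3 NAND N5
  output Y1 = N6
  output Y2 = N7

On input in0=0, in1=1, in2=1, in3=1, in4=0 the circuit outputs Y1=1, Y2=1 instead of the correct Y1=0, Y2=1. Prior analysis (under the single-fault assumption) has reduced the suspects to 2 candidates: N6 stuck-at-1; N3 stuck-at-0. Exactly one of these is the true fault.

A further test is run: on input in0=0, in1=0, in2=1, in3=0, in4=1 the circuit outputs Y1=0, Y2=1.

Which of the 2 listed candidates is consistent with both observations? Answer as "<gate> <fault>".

Evaluate each candidate on input in0=0, in1=0, in2=1, in3=0, in4=1:
  N6 stuck-at-1: N0=1, N1=1, N2=1, N3=0, N4=1, N5=0, N6=1 [stuck-at-1], N7=1 → Y1=1, Y2=1 — eliminated
  N3 stuck-at-0: N0=1, N1=1, N2=1, N3=0 [stuck-at-0], N4=1, N5=0, N6=0, N7=1 → Y1=0, Y2=1 — matches
Only N3 stuck-at-0 reproduces the observed Y1=0, Y2=1.

N3 stuck-at-0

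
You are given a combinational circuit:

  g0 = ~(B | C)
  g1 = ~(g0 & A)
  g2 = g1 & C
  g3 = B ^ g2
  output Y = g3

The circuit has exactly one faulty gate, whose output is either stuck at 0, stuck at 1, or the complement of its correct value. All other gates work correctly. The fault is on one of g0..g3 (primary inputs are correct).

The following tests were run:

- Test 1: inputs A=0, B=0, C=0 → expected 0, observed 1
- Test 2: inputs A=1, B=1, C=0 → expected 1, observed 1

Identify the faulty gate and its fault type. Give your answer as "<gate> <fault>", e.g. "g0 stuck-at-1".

g3 stuck-at-1

Fault-free values for test 1 (A=0, B=0, C=0): g0=1, g1=1, g2=0, g3=0, giving Y=0. Observed 1.
Test 1: faults giving observed 1 are {g2 stuck-at-1, g2 inverted output, g3 stuck-at-1, g3 inverted output}.
Test 2 (A=1, B=1, C=0): fault-free g0=0, g1=1, g2=0, g3=1 → 1; observed 1. Eliminates g2 stuck-at-1, g2 inverted output, g3 inverted output.
Only g3 stuck-at-1 is consistent with every test.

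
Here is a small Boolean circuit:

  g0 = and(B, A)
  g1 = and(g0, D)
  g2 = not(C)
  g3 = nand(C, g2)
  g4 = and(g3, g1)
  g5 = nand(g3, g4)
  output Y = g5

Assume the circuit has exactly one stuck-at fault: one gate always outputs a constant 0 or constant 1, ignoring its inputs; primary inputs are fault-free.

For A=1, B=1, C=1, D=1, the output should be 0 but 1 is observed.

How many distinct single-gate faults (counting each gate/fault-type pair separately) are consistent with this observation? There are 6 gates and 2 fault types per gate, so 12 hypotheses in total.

Fault-free: g0=1, g1=1, g2=0, g3=1, g4=1, g5=0 → 0. Observed 1.
  g0 stuck-at-0: output 1 ✓
  g0 stuck-at-1: output 0 ✗
  g1 stuck-at-0: output 1 ✓
  g1 stuck-at-1: output 0 ✗
  g2 stuck-at-0: output 0 ✗
  g2 stuck-at-1: output 1 ✓
  g3 stuck-at-0: output 1 ✓
  g3 stuck-at-1: output 0 ✗
  g4 stuck-at-0: output 1 ✓
  g4 stuck-at-1: output 0 ✗
  g5 stuck-at-0: output 0 ✗
  g5 stuck-at-1: output 1 ✓
Consistent faults: {g0 stuck-at-0, g1 stuck-at-0, g2 stuck-at-1, g3 stuck-at-0, g4 stuck-at-0, g5 stuck-at-1} — 6 in all.

6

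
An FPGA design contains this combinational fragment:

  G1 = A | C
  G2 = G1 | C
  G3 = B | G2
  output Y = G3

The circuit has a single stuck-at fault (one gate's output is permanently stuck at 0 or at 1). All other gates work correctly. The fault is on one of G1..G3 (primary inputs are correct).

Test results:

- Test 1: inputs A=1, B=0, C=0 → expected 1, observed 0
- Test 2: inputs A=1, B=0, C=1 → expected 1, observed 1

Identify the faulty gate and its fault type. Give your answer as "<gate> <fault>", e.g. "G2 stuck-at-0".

G1 stuck-at-0

Fault-free values for test 1 (A=1, B=0, C=0): G1=1, G2=1, G3=1, giving Y=1. Observed 0.
Test 1: faults giving observed 0 are {G1 stuck-at-0, G2 stuck-at-0, G3 stuck-at-0}.
Test 2 (A=1, B=0, C=1): fault-free G1=1, G2=1, G3=1 → 1; observed 1. Eliminates G2 stuck-at-0, G3 stuck-at-0.
Only G1 stuck-at-0 is consistent with every test.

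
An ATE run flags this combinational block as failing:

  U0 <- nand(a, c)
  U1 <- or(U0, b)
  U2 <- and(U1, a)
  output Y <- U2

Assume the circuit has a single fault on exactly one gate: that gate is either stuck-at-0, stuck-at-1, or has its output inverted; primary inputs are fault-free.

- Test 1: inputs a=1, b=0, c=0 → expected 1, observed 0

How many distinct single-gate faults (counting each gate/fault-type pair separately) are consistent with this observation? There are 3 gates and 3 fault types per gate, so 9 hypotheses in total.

6

Fault-free: U0=1, U1=1, U2=1 → 1. Observed 0.
  U0 stuck-at-0: output 0 ✓
  U0 stuck-at-1: output 1 ✗
  U0 inverted output: output 0 ✓
  U1 stuck-at-0: output 0 ✓
  U1 stuck-at-1: output 1 ✗
  U1 inverted output: output 0 ✓
  U2 stuck-at-0: output 0 ✓
  U2 stuck-at-1: output 1 ✗
  U2 inverted output: output 0 ✓
Consistent faults: {U0 stuck-at-0, U0 inverted output, U1 stuck-at-0, U1 inverted output, U2 stuck-at-0, U2 inverted output} — 6 in all.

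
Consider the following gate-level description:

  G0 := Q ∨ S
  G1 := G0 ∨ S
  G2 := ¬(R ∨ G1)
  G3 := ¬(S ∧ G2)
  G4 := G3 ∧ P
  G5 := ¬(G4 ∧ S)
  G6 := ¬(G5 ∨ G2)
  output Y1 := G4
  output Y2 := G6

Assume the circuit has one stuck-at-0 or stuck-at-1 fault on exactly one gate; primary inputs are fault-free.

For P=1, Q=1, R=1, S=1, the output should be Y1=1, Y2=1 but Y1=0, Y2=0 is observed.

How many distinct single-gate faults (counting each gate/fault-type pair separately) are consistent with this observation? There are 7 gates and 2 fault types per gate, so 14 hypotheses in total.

3

Fault-free: G0=1, G1=1, G2=0, G3=1, G4=1, G5=0, G6=1 → Y1=1, Y2=1. Observed Y1=0, Y2=0.
  G0 stuck-at-0: output Y1=1, Y2=1 ✗
  G0 stuck-at-1: output Y1=1, Y2=1 ✗
  G1 stuck-at-0: output Y1=1, Y2=1 ✗
  G1 stuck-at-1: output Y1=1, Y2=1 ✗
  G2 stuck-at-0: output Y1=1, Y2=1 ✗
  G2 stuck-at-1: output Y1=0, Y2=0 ✓
  G3 stuck-at-0: output Y1=0, Y2=0 ✓
  G3 stuck-at-1: output Y1=1, Y2=1 ✗
  G4 stuck-at-0: output Y1=0, Y2=0 ✓
  G4 stuck-at-1: output Y1=1, Y2=1 ✗
  G5 stuck-at-0: output Y1=1, Y2=1 ✗
  G5 stuck-at-1: output Y1=1, Y2=0 ✗
  G6 stuck-at-0: output Y1=1, Y2=0 ✗
  G6 stuck-at-1: output Y1=1, Y2=1 ✗
Consistent faults: {G2 stuck-at-1, G3 stuck-at-0, G4 stuck-at-0} — 3 in all.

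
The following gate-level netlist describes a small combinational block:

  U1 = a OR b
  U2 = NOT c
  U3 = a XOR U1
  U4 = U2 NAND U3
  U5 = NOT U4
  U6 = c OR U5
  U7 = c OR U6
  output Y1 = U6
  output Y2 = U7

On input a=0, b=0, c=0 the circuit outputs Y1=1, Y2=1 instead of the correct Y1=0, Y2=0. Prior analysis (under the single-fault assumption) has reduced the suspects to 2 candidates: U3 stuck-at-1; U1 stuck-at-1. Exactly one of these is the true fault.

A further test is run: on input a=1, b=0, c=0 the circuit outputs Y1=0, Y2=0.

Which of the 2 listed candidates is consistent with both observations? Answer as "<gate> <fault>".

Evaluate each candidate on input a=1, b=0, c=0:
  U3 stuck-at-1: U1=1, U2=1, U3=1 [stuck-at-1], U4=0, U5=1, U6=1, U7=1 → Y1=1, Y2=1 — eliminated
  U1 stuck-at-1: U1=1 [stuck-at-1], U2=1, U3=0, U4=1, U5=0, U6=0, U7=0 → Y1=0, Y2=0 — matches
Only U1 stuck-at-1 reproduces the observed Y1=0, Y2=0.

U1 stuck-at-1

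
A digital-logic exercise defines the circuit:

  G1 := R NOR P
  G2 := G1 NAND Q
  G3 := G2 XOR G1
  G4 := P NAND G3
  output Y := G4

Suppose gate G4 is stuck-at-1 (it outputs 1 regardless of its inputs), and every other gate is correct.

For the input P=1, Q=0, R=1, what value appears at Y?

Propagate with G4 forced: G1=0, G2=1, G3=1, G4=1 [stuck-at-1].
So Y = 1. (Without the fault it would be 0.)

1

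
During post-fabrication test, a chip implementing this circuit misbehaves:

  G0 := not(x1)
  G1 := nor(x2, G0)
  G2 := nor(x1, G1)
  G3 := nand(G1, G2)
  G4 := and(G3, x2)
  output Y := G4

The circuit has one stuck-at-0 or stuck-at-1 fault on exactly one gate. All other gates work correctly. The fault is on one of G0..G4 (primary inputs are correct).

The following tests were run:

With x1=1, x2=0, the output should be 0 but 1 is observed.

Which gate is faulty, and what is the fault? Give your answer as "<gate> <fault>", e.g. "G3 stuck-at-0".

Fault-free values for test 1 (x1=1, x2=0): G0=0, G1=1, G2=0, G3=1, G4=0, giving Y=0. Observed 1.
Test 1: faults giving observed 1 are {G4 stuck-at-1}.
Only G4 stuck-at-1 is consistent with every test.

G4 stuck-at-1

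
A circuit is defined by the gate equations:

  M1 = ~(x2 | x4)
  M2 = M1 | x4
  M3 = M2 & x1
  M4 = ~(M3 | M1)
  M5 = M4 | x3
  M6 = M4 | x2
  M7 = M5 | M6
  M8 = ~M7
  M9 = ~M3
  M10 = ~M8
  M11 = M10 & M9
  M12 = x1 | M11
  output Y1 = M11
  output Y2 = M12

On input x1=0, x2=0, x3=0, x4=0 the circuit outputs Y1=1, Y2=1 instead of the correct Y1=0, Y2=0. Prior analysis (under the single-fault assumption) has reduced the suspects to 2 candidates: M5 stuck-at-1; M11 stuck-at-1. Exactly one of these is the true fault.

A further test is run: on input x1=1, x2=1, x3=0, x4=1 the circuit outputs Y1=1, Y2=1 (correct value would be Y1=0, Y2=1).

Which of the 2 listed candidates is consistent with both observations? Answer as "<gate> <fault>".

Evaluate each candidate on input x1=1, x2=1, x3=0, x4=1:
  M5 stuck-at-1: M1=0, M2=1, M3=1, M4=0, M5=1 [stuck-at-1], M6=1, M7=1, M8=0, M9=0, M10=1, M11=0, M12=1 → Y1=0, Y2=1 — eliminated
  M11 stuck-at-1: M1=0, M2=1, M3=1, M4=0, M5=0, M6=1, M7=1, M8=0, M9=0, M10=1, M11=1 [stuck-at-1], M12=1 → Y1=1, Y2=1 — matches
Only M11 stuck-at-1 reproduces the observed Y1=1, Y2=1.

M11 stuck-at-1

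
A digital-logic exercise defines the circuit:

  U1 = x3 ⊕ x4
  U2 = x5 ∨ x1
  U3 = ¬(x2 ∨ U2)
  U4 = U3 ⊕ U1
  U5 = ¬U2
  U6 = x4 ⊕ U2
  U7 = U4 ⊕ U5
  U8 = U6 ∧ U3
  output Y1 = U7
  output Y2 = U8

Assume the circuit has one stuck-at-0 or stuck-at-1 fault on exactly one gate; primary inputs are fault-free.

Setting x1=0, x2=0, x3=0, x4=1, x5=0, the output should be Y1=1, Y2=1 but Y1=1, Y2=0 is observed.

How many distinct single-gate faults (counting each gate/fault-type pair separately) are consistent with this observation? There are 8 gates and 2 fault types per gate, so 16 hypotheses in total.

3

Fault-free: U1=1, U2=0, U3=1, U4=0, U5=1, U6=1, U7=1, U8=1 → Y1=1, Y2=1. Observed Y1=1, Y2=0.
  U1: none of the 2 fault types match ✗
  U2: stuck-at-1 ✓; others ✗
  U3: none of the 2 fault types match ✗
  U4: none of the 2 fault types match ✗
  U5: none of the 2 fault types match ✗
  U6: stuck-at-0 ✓; others ✗
  U7: none of the 2 fault types match ✗
  U8: stuck-at-0 ✓; others ✗
Consistent faults: {U2 stuck-at-1, U6 stuck-at-0, U8 stuck-at-0} — 3 in all.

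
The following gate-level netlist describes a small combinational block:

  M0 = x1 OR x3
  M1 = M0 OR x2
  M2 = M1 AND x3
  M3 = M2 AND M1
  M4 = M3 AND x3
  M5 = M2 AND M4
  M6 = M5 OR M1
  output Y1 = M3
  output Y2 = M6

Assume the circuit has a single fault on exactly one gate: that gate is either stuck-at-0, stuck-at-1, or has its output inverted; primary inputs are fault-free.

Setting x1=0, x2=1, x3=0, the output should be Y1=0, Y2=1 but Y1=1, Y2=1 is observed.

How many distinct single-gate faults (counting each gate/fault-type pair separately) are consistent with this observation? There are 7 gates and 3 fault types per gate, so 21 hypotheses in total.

4

Fault-free: M0=0, M1=1, M2=0, M3=0, M4=0, M5=0, M6=1 → Y1=0, Y2=1. Observed Y1=1, Y2=1.
  M0: none of the 3 fault types match ✗
  M1: none of the 3 fault types match ✗
  M2: stuck-at-1, inverted output ✓; others ✗
  M3: stuck-at-1, inverted output ✓; others ✗
  M4: none of the 3 fault types match ✗
  M5: none of the 3 fault types match ✗
  M6: none of the 3 fault types match ✗
Consistent faults: {M2 stuck-at-1, M2 inverted output, M3 stuck-at-1, M3 inverted output} — 4 in all.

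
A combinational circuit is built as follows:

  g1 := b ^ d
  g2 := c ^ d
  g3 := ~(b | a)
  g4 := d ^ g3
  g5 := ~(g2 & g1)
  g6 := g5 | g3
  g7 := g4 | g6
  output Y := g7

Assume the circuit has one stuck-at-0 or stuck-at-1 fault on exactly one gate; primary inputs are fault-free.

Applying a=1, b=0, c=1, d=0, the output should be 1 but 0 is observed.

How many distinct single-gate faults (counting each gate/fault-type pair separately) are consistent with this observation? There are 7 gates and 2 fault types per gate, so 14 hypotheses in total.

Fault-free: g1=0, g2=1, g3=0, g4=0, g5=1, g6=1, g7=1 → 1. Observed 0.
  g1 stuck-at-0: output 1 ✗
  g1 stuck-at-1: output 0 ✓
  g2 stuck-at-0: output 1 ✗
  g2 stuck-at-1: output 1 ✗
  g3 stuck-at-0: output 1 ✗
  g3 stuck-at-1: output 1 ✗
  g4 stuck-at-0: output 1 ✗
  g4 stuck-at-1: output 1 ✗
  g5 stuck-at-0: output 0 ✓
  g5 stuck-at-1: output 1 ✗
  g6 stuck-at-0: output 0 ✓
  g6 stuck-at-1: output 1 ✗
  g7 stuck-at-0: output 0 ✓
  g7 stuck-at-1: output 1 ✗
Consistent faults: {g1 stuck-at-1, g5 stuck-at-0, g6 stuck-at-0, g7 stuck-at-0} — 4 in all.

4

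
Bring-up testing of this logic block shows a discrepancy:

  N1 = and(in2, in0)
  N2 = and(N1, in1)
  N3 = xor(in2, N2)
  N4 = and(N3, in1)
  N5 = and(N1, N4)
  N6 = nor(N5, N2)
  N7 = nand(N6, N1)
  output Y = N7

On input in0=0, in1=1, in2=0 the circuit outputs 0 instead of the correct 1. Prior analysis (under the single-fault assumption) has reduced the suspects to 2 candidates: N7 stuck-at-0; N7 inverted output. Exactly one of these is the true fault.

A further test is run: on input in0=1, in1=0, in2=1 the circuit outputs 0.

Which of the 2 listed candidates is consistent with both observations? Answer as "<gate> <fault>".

N7 stuck-at-0

Evaluate each candidate on input in0=1, in1=0, in2=1:
  N7 stuck-at-0: N1=1, N2=0, N3=1, N4=0, N5=0, N6=1, N7=0 [stuck-at-0] → 0 — matches
  N7 inverted output: N1=1, N2=0, N3=1, N4=0, N5=0, N6=1, N7=1 [inverted output] → 1 — eliminated
Only N7 stuck-at-0 reproduces the observed 0.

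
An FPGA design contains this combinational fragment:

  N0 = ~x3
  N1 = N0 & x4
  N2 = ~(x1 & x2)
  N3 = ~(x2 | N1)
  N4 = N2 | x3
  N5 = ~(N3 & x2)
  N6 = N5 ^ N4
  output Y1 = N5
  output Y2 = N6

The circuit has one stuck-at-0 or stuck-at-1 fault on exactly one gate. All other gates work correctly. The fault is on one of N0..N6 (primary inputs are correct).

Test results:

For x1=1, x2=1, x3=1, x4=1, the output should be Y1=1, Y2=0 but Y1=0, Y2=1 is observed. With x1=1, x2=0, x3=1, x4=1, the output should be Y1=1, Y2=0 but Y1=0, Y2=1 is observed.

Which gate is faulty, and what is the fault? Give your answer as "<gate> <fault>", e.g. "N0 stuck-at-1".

Fault-free values for test 1 (x1=1, x2=1, x3=1, x4=1): N0=0, N1=0, N2=0, N3=0, N4=1, N5=1, N6=0, giving Y1=1, Y2=0. Observed Y1=0, Y2=1.
Test 1: faults giving observed Y1=0, Y2=1 are {N3 stuck-at-1, N5 stuck-at-0}.
Test 2 (x1=1, x2=0, x3=1, x4=1): fault-free N0=0, N1=0, N2=1, N3=1, N4=1, N5=1, N6=0 → Y1=1, Y2=0; observed Y1=0, Y2=1. Eliminates N3 stuck-at-1.
Only N5 stuck-at-0 is consistent with every test.

N5 stuck-at-0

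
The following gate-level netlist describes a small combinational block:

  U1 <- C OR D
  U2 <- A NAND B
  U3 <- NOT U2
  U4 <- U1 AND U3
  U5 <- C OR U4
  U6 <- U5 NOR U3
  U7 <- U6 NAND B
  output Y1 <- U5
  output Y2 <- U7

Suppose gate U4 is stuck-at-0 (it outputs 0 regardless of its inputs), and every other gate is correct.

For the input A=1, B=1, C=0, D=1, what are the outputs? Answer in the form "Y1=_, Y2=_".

Y1=0, Y2=1

Propagate with U4 forced: U1=1, U2=0, U3=1, U4=0 [stuck-at-0], U5=0, U6=0, U7=1.
So the outputs are Y1=0, Y2=1. (Without the fault they would be Y1=1, Y2=1.)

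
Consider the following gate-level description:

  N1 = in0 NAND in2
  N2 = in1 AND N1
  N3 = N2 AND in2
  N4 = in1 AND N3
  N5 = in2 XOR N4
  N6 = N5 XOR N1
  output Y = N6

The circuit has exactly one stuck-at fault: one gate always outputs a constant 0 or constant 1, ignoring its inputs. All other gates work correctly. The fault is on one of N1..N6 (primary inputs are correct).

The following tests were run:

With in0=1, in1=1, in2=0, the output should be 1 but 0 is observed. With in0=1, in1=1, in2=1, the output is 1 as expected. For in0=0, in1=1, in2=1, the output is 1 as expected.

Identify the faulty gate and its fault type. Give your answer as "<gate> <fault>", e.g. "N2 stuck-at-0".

N1 stuck-at-0

Fault-free values for test 1 (in0=1, in1=1, in2=0): N1=1, N2=1, N3=0, N4=0, N5=0, N6=1, giving Y=1. Observed 0.
Test 1: faults giving observed 0 are {N1 stuck-at-0, N3 stuck-at-1, N4 stuck-at-1, N5 stuck-at-1, N6 stuck-at-0}.
Test 2 (in0=1, in1=1, in2=1): fault-free N1=0, N2=0, N3=0, N4=0, N5=1, N6=1 → 1; observed 1. Eliminates N3 stuck-at-1, N4 stuck-at-1, N6 stuck-at-0.
Test 3 (in0=0, in1=1, in2=1): fault-free N1=1, N2=1, N3=1, N4=1, N5=0, N6=1 → 1; observed 1. Eliminates N5 stuck-at-1.
Only N1 stuck-at-0 is consistent with every test.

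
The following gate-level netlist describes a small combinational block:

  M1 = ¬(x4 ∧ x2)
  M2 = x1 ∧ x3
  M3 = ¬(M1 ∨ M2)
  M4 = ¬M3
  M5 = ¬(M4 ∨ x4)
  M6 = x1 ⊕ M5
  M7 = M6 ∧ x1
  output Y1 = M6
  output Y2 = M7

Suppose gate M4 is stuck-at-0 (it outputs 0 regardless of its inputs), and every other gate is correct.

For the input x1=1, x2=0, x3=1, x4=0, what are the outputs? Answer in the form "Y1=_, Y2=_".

Y1=0, Y2=0

Propagate with M4 forced: M1=1, M2=1, M3=0, M4=0 [stuck-at-0], M5=1, M6=0, M7=0.
So the outputs are Y1=0, Y2=0. (Without the fault they would be Y1=1, Y2=1.)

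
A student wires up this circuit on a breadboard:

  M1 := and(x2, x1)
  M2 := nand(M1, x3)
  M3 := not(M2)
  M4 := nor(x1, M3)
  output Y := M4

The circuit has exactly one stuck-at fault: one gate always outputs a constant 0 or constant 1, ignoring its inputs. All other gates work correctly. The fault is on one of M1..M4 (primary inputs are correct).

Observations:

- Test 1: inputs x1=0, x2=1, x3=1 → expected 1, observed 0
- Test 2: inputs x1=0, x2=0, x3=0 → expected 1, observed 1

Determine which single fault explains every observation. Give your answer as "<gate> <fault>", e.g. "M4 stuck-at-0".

M1 stuck-at-1

Fault-free values for test 1 (x1=0, x2=1, x3=1): M1=0, M2=1, M3=0, M4=1, giving Y=1. Observed 0.
Test 1: faults giving observed 0 are {M1 stuck-at-1, M2 stuck-at-0, M3 stuck-at-1, M4 stuck-at-0}.
Test 2 (x1=0, x2=0, x3=0): fault-free M1=0, M2=1, M3=0, M4=1 → 1; observed 1. Eliminates M2 stuck-at-0, M3 stuck-at-1, M4 stuck-at-0.
Only M1 stuck-at-1 is consistent with every test.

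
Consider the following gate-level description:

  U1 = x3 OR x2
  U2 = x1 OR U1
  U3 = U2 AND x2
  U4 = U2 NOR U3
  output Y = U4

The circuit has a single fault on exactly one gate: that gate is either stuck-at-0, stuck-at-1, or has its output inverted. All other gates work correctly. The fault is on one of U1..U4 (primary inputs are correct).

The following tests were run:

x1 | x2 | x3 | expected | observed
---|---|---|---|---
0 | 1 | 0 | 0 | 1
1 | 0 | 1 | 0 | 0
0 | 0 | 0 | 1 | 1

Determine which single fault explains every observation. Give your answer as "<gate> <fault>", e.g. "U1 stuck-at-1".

U1 stuck-at-0

Fault-free values for test 1 (x1=0, x2=1, x3=0): U1=1, U2=1, U3=1, U4=0, giving Y=0. Observed 1.
Test 1: faults giving observed 1 are {U1 stuck-at-0, U1 inverted output, U2 stuck-at-0, U2 inverted output, U4 stuck-at-1, U4 inverted output}.
Test 2 (x1=1, x2=0, x3=1): fault-free U1=1, U2=1, U3=0, U4=0 → 0; observed 0. Eliminates U2 stuck-at-0, U2 inverted output, U4 stuck-at-1, U4 inverted output.
Test 3 (x1=0, x2=0, x3=0): fault-free U1=0, U2=0, U3=0, U4=1 → 1; observed 1. Eliminates U1 inverted output.
Only U1 stuck-at-0 is consistent with every test.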